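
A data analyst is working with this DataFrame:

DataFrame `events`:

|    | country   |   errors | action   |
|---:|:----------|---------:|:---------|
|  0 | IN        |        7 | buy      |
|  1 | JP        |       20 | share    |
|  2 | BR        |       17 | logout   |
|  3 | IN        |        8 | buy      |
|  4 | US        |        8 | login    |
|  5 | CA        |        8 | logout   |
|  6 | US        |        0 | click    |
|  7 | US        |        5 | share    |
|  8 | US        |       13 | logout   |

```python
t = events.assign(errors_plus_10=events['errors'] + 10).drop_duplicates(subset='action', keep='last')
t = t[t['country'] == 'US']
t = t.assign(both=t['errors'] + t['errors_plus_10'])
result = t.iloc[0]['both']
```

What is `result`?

add column errors_plus_10 = events['errors'] + 10:
  country  errors  action  errors_plus_10
0      IN       7     buy              17
1      JP      20   share              30
2      BR      17  logout              27
3      IN       8     buy              18
4      US       8   login              18
5      CA       8  logout              18
6      US       0   click              10
7      US       5   share              15
8      US      13  logout              23
drop duplicate action (keep=last):
  country  errors  action  errors_plus_10
3      IN       8     buy              18
4      US       8   login              18
6      US       0   click              10
7      US       5   share              15
8      US      13  logout              23
filter rows where country == 'US':
  country  errors  action  errors_plus_10
4      US       8   login              18
6      US       0   click              10
7      US       5   share              15
8      US      13  logout              23
add column both = t['errors'] + t['errors_plus_10']:
  country  errors  action  errors_plus_10  both
4      US       8   login              18    26
6      US       0   click              10    10
7      US       5   share              15    20
8      US      13  logout              23    36

26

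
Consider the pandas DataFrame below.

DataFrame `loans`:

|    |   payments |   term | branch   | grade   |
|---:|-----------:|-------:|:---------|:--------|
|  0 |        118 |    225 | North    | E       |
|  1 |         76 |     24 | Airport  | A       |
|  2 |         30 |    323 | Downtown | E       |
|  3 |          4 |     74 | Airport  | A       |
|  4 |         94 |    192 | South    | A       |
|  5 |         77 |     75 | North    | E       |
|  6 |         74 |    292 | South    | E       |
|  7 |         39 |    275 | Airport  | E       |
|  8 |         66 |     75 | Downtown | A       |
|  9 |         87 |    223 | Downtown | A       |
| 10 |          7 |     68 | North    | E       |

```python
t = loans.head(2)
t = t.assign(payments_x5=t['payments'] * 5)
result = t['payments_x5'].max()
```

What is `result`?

take first 2 rows:
   payments  term   branch grade
0       118   225    North     E
1        76    24  Airport     A
add column payments_x5 = t['payments'] * 5:
   payments  term   branch grade  payments_x5
0       118   225    North     E          590
1        76    24  Airport     A          380
Then the max of column 'payments_x5': 590

590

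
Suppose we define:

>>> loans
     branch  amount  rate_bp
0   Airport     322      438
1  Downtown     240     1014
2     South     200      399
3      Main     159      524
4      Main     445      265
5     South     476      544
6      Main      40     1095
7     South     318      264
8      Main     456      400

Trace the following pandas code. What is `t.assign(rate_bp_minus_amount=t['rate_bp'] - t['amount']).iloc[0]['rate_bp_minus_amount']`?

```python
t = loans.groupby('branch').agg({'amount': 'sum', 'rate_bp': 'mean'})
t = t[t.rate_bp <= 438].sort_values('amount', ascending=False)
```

-591.666666667

group by branch: sum(amount), mean(rate_bp):
          amount      rate_bp
branch                       
Airport      322   438.000000
Downtown     240  1014.000000
Main        1100   571.000000
South        994   402.333333
filter rows where rate_bp <= 438:
         amount     rate_bp
branch                     
Airport     322  438.000000
South       994  402.333333
sort by amount descending:
         amount     rate_bp
branch                     
South       994  402.333333
Airport     322  438.000000
add column rate_bp_minus_amount = t['rate_bp'] - t['amount']:
         amount     rate_bp  rate_bp_minus_amount
branch                                           
South       994  402.333333           -591.666667
Airport     322  438.000000            116.000000
Finally, value at position 0, column 'rate_bp_minus_amount' = -591.666666667.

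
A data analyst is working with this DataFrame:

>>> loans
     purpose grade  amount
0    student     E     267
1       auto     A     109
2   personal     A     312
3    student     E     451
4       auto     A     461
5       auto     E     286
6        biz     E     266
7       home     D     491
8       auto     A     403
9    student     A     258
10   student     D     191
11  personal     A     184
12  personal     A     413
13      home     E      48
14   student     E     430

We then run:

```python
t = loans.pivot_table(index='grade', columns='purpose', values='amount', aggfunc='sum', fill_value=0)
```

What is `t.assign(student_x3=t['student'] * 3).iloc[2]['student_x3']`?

pivot: rows=grade, cols=purpose, sum(amount):
purpose  auto  biz  home  personal  student
grade                                      
A         973    0     0       909      258
D           0    0   491         0      191
E         286  266    48         0     1148
add column student_x3 = t['student'] * 3:
purpose  auto  biz  home  personal  student  student_x3
grade                                                  
A         973    0     0       909      258         774
D           0    0   491         0      191         573
E         286  266    48         0     1148        3444
Taking the value at position 2, column 'student_x3' gives 3444.

3444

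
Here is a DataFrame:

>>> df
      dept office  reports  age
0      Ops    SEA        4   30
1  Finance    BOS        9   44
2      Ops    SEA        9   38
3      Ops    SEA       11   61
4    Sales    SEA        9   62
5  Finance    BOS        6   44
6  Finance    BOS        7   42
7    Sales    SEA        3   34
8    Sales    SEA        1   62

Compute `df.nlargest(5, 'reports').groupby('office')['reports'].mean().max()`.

9.66666666667

take 5 rows with largest reports:
      dept office  reports  age
3      Ops    SEA       11   61
1  Finance    BOS        9   44
2      Ops    SEA        9   38
4    Sales    SEA        9   62
6  Finance    BOS        7   42
group by office, mean of reports:
office
BOS    8.000000
SEA    9.666667
Name: reports, dtype: float64
The max of the resulting series is 9.66666666667.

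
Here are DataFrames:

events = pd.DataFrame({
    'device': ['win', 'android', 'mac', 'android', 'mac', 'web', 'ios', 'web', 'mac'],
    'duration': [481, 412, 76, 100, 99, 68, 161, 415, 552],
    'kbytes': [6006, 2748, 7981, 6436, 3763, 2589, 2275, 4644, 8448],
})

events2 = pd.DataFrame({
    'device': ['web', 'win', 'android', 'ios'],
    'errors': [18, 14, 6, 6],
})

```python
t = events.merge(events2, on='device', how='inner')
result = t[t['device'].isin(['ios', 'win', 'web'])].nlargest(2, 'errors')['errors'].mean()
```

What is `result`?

merge on 'device' (how='inner') → 6 rows:
    device  duration  kbytes  errors
0      win       481    6006      14
1  android       412    2748       6
2  android       100    6436       6
3      web        68    2589      18
4      ios       161    2275       6
5      web       415    4644      18
filter rows where device in ['ios', 'win', 'web']:
  device  duration  kbytes  errors
0    win       481    6006      14
3    web        68    2589      18
4    ios       161    2275       6
5    web       415    4644      18
take 2 rows with largest errors:
  device  duration  kbytes  errors
3    web        68    2589      18
5    web       415    4644      18
So mean() = 18.0.

18.0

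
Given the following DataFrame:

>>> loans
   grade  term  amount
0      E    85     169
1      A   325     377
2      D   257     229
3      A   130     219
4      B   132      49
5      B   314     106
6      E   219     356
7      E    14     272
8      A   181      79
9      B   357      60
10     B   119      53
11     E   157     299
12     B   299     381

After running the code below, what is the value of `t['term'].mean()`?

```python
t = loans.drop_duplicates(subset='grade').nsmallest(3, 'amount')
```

158.0

drop duplicate grade (keep=first):
  grade  term  amount
0     E    85     169
1     A   325     377
2     D   257     229
4     B   132      49
take 3 rows with smallest amount:
  grade  term  amount
4     B   132      49
0     E    85     169
2     D   257     229
Reading off the mean of column 'term', we get 158.0.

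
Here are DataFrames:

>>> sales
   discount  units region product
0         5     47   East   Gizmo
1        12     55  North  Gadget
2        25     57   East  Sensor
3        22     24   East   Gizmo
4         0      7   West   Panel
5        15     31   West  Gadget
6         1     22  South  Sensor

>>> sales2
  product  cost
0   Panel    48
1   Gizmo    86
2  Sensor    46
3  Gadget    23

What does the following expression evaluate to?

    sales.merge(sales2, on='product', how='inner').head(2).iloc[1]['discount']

12

merge on 'product' (how='inner') → 7 rows:
   discount  units region product  cost
0         5     47   East   Gizmo    86
1        12     55  North  Gadget    23
2        25     57   East  Sensor    46
3        22     24   East   Gizmo    86
4         0      7   West   Panel    48
5        15     31   West  Gadget    23
6         1     22  South  Sensor    46
take first 2 rows:
   discount  units region product  cost
0         5     47   East   Gizmo    86
1        12     55  North  Gadget    23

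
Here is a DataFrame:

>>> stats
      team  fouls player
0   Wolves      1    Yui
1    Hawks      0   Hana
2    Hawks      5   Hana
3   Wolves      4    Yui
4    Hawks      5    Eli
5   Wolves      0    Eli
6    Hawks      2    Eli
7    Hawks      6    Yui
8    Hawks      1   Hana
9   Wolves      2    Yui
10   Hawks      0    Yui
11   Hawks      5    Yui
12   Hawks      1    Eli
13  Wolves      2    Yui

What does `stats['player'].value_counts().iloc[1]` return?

4

value_counts of player:
player
Yui     7
Eli     4
Hana    3
Name: count, dtype: int64
So iloc[1] = 4.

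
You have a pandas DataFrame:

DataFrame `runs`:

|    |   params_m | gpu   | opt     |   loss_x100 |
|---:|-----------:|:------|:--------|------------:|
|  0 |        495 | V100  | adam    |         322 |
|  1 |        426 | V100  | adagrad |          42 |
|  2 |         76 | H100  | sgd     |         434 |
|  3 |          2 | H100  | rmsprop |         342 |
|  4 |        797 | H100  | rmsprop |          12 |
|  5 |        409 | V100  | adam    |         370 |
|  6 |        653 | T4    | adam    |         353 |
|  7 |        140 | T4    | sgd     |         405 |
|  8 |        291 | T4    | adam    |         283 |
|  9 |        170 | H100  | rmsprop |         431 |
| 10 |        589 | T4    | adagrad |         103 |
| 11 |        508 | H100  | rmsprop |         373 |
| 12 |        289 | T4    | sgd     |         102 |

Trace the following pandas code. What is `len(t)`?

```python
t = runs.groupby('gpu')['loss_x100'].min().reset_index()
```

3

group by gpu, min of loss_x100:
gpu
H100     12
T4      102
V100     42
Name: loss_x100, dtype: int64
reset_index():
    gpu  loss_x100
0  H100         12
1    T4        102
2  V100         42
Then the number of rows: 3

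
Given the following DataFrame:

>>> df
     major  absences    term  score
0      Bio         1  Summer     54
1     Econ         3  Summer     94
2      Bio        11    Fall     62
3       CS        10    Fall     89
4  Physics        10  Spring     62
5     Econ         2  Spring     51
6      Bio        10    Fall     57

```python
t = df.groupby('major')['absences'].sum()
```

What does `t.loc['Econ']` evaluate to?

5

group by major, sum of absences:
major
Bio        22
CS         10
Econ        5
Physics    10
Name: absences, dtype: int64
Taking the value at index 'Econ' gives 5.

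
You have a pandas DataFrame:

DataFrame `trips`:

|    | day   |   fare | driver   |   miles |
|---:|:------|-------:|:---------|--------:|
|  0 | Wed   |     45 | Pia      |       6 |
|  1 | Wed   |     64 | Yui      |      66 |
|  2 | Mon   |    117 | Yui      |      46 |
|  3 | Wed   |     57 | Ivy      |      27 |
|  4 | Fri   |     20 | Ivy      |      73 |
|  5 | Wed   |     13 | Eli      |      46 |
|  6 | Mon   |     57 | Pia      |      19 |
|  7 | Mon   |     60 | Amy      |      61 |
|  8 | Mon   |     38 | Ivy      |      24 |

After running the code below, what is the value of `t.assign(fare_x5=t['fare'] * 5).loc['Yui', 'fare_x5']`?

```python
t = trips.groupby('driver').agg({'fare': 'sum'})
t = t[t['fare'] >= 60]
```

905

group by driver, sum of fare:
        fare
driver      
Amy       60
Eli       13
Ivy      115
Pia      102
Yui      181
filter rows where fare >= 60:
        fare
driver      
Amy       60
Ivy      115
Pia      102
Yui      181
add column fare_x5 = t['fare'] * 5:
        fare  fare_x5
driver               
Amy       60      300
Ivy      115      575
Pia      102      510
Yui      181      905
Hence 905.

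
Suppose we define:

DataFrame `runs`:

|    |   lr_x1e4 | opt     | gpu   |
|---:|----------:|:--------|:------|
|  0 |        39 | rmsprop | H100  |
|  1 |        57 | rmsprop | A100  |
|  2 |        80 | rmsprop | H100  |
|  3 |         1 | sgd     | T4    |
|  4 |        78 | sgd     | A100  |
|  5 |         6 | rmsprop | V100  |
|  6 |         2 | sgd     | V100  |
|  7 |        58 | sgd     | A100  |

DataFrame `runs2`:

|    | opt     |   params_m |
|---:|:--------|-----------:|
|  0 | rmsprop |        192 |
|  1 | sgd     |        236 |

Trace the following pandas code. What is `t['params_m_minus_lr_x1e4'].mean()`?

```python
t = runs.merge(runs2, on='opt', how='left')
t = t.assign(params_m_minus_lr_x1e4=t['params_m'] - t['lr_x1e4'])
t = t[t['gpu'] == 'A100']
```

merge on 'opt' (how='left') → 8 rows:
   lr_x1e4      opt   gpu  params_m
0       39  rmsprop  H100       192
1       57  rmsprop  A100       192
2       80  rmsprop  H100       192
3        1      sgd    T4       236
4       78      sgd  A100       236
5        6  rmsprop  V100       192
6        2      sgd  V100       236
7       58      sgd  A100       236
add column params_m_minus_lr_x1e4 = t['params_m'] - t['lr_x1e4']:
   lr_x1e4      opt   gpu  params_m  params_m_minus_lr_x1e4
0       39  rmsprop  H100       192                     153
1       57  rmsprop  A100       192                     135
2       80  rmsprop  H100       192                     112
3        1      sgd    T4       236                     235
4       78      sgd  A100       236                     158
5        6  rmsprop  V100       192                     186
6        2      sgd  V100       236                     234
7       58      sgd  A100       236                     178
filter rows where gpu == 'A100':
   lr_x1e4      opt   gpu  params_m  params_m_minus_lr_x1e4
1       57  rmsprop  A100       192                     135
4       78      sgd  A100       236                     158
7       58      sgd  A100       236                     178
Taking the mean of column 'params_m_minus_lr_x1e4' gives 157.0.

157.0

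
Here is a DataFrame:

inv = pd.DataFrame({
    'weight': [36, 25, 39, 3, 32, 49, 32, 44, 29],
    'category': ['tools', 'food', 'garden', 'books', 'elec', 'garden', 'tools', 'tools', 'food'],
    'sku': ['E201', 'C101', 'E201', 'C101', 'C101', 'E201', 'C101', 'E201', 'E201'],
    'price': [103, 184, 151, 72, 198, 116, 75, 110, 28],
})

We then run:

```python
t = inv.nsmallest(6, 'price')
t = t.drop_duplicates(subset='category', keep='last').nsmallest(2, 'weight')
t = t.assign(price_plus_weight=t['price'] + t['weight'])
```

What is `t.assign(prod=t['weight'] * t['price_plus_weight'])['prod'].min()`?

225

take 6 rows with smallest price:
   weight category   sku  price
8      29     food  E201     28
3       3    books  C101     72
6      32    tools  C101     75
0      36    tools  E201    103
7      44    tools  E201    110
5      49   garden  E201    116
drop duplicate category (keep=last):
   weight category   sku  price
8      29     food  E201     28
3       3    books  C101     72
7      44    tools  E201    110
5      49   garden  E201    116
take 2 rows with smallest weight:
   weight category   sku  price
3       3    books  C101     72
8      29     food  E201     28
add column price_plus_weight = t['price'] + t['weight']:
   weight category   sku  price  price_plus_weight
3       3    books  C101     72                 75
8      29     food  E201     28                 57
add column prod = t['weight'] * t['price_plus_weight']:
   weight category   sku  price  price_plus_weight  prod
3       3    books  C101     72                 75   225
8      29     food  E201     28                 57  1653
The min of column 'prod' is 225.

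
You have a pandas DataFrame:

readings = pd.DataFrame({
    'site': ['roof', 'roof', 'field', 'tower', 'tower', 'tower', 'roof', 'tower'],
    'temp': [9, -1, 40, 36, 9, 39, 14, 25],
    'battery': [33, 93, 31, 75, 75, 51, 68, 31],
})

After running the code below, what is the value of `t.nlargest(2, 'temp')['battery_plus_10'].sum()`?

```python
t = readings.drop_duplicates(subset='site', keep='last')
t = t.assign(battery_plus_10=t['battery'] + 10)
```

82

drop duplicate site (keep=last):
    site  temp  battery
2  field    40       31
6   roof    14       68
7  tower    25       31
add column battery_plus_10 = t['battery'] + 10:
    site  temp  battery  battery_plus_10
2  field    40       31               41
6   roof    14       68               78
7  tower    25       31               41
take 2 rows with largest temp:
    site  temp  battery  battery_plus_10
2  field    40       31               41
7  tower    25       31               41
So sum() = 82.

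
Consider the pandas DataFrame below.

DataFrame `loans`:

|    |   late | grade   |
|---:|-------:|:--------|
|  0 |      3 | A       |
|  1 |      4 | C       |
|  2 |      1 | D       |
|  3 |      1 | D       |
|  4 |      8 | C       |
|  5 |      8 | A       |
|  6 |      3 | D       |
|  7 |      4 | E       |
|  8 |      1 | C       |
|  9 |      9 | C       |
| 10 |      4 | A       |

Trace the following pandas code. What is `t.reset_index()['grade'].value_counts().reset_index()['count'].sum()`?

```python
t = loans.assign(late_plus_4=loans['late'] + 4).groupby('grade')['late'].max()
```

add column late_plus_4 = loans['late'] + 4:
    late grade  late_plus_4
0      3     A            7
1      4     C            8
2      1     D            5
3      1     D            5
4      8     C           12
5      8     A           12
6      3     D            7
7      4     E            8
8      1     C            5
9      9     C           13
10     4     A            8
group by grade, max of late:
grade
A    8
C    9
D    3
E    4
Name: late, dtype: int64
reset_index():
  grade  late
0     A     8
1     C     9
2     D     3
3     E     4
value_counts of grade:
grade
A    1
C    1
D    1
E    1
Name: count, dtype: int64
reset_index():
  grade  count
0     A      1
1     C      1
2     D      1
3     E      1

4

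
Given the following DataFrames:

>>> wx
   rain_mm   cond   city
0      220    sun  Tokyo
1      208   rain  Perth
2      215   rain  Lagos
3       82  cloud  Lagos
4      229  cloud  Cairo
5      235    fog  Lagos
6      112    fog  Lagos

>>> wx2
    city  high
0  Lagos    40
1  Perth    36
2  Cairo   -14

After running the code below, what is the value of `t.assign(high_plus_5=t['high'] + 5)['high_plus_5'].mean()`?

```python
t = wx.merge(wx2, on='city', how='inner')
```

merge on 'city' (how='inner') → 6 rows:
   rain_mm   cond   city  high
0      208   rain  Perth    36
1      215   rain  Lagos    40
2       82  cloud  Lagos    40
3      229  cloud  Cairo   -14
4      235    fog  Lagos    40
5      112    fog  Lagos    40
add column high_plus_5 = t['high'] + 5:
   rain_mm   cond   city  high  high_plus_5
0      208   rain  Perth    36           41
1      215   rain  Lagos    40           45
2       82  cloud  Lagos    40           45
3      229  cloud  Cairo   -14           -9
4      235    fog  Lagos    40           45
5      112    fog  Lagos    40           45

35.3333333333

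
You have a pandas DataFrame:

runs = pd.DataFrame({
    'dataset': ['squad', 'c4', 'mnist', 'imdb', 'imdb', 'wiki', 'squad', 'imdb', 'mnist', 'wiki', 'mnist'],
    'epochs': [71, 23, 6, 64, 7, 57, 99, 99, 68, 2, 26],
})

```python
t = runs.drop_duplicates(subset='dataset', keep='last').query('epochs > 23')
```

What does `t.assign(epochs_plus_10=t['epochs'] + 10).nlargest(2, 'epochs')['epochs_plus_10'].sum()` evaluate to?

218

drop duplicate dataset (keep=last):
   dataset  epochs
1       c4      23
6    squad      99
7     imdb      99
9     wiki       2
10   mnist      26
filter rows where epochs > 23:
   dataset  epochs
6    squad      99
7     imdb      99
10   mnist      26
add column epochs_plus_10 = t['epochs'] + 10:
   dataset  epochs  epochs_plus_10
6    squad      99             109
7     imdb      99             109
10   mnist      26              36
take 2 rows with largest epochs:
  dataset  epochs  epochs_plus_10
6   squad      99             109
7    imdb      99             109
The sum of column 'epochs_plus_10' is 218.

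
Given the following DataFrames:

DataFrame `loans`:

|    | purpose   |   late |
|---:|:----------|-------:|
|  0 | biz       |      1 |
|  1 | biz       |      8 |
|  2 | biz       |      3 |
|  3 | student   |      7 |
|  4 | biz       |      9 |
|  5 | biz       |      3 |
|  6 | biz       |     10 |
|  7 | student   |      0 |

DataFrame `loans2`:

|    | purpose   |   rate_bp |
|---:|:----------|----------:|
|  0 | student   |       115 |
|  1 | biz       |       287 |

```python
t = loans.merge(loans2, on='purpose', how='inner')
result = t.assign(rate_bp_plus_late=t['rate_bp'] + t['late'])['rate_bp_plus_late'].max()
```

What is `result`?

merge on 'purpose' (how='inner') → 8 rows:
   purpose  late  rate_bp
0      biz     1      287
1      biz     8      287
2      biz     3      287
3  student     7      115
4      biz     9      287
5      biz     3      287
6      biz    10      287
7  student     0      115
add column rate_bp_plus_late = t['rate_bp'] + t['late']:
   purpose  late  rate_bp  rate_bp_plus_late
0      biz     1      287                288
1      biz     8      287                295
2      biz     3      287                290
3  student     7      115                122
4      biz     9      287                296
5      biz     3      287                290
6      biz    10      287                297
7  student     0      115                115

297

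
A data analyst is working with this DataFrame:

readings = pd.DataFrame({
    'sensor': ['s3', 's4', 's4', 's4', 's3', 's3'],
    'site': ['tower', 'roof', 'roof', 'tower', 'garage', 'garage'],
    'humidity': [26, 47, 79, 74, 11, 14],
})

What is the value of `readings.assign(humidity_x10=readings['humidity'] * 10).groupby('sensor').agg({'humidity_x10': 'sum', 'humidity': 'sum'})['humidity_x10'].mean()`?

add column humidity_x10 = readings['humidity'] * 10:
  sensor    site  humidity  humidity_x10
0     s3   tower        26           260
1     s4    roof        47           470
2     s4    roof        79           790
3     s4   tower        74           740
4     s3  garage        11           110
5     s3  garage        14           140
group by sensor: sum(humidity_x10), sum(humidity):
        humidity_x10  humidity
sensor                        
s3               510        51
s4              2000       200
The mean of column 'humidity_x10' is 1255.0.

1255.0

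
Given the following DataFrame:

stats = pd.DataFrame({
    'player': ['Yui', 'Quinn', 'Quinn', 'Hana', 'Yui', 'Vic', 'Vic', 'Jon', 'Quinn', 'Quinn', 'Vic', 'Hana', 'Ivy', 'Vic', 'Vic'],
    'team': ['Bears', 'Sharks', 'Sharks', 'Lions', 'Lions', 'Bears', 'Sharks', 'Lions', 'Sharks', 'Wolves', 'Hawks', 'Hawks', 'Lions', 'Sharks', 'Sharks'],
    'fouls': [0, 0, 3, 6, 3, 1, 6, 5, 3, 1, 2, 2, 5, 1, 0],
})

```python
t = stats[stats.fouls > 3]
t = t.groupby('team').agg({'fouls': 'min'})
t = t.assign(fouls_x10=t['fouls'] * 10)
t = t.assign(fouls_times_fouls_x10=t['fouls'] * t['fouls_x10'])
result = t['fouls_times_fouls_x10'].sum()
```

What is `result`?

filter rows where fouls > 3:
   player    team  fouls
3    Hana   Lions      6
6     Vic  Sharks      6
7     Jon   Lions      5
12    Ivy   Lions      5
group by team, min of fouls:
        fouls
team         
Lions       5
Sharks      6
add column fouls_x10 = t['fouls'] * 10:
        fouls  fouls_x10
team                    
Lions       5         50
Sharks      6         60
add column fouls_times_fouls_x10 = t['fouls'] * t['fouls_x10']:
        fouls  fouls_x10  fouls_times_fouls_x10
team                                           
Lions       5         50                    250
Sharks      6         60                    360

610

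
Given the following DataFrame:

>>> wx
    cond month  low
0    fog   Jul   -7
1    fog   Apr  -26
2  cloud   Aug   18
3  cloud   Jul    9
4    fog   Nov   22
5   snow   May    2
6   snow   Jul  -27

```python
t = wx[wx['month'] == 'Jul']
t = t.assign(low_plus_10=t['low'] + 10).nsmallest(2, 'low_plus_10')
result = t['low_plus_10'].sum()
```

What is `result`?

filter rows where month == 'Jul':
    cond month  low
0    fog   Jul   -7
3  cloud   Jul    9
6   snow   Jul  -27
add column low_plus_10 = t['low'] + 10:
    cond month  low  low_plus_10
0    fog   Jul   -7            3
3  cloud   Jul    9           19
6   snow   Jul  -27          -17
take 2 rows with smallest low_plus_10:
   cond month  low  low_plus_10
6  snow   Jul  -27          -17
0   fog   Jul   -7            3
Then the sum of column 'low_plus_10': -14

-14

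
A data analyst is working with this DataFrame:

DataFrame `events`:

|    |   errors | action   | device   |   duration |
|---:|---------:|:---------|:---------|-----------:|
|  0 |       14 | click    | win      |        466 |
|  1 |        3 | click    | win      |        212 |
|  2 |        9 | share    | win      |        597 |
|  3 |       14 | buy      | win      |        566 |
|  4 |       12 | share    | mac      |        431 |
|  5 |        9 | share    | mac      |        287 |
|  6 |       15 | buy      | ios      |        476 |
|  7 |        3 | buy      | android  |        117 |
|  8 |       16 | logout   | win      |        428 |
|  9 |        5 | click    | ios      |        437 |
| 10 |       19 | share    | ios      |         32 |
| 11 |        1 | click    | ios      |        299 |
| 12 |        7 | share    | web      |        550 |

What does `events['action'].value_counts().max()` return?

value_counts of action:
action
share     5
click     4
buy       3
logout    1
Name: count, dtype: int64
The max of the resulting series is 5.

5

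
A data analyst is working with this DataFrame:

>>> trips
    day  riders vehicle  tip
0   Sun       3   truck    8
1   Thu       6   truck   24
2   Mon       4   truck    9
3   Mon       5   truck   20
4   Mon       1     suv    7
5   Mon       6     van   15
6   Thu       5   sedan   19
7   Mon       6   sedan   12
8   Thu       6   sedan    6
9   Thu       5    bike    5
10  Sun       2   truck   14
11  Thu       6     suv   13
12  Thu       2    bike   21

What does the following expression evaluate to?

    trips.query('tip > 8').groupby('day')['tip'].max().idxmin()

filter rows where tip > 8:
    day  riders vehicle  tip
1   Thu       6   truck   24
2   Mon       4   truck    9
3   Mon       5   truck   20
5   Mon       6     van   15
6   Thu       5   sedan   19
7   Mon       6   sedan   12
10  Sun       2   truck   14
11  Thu       6     suv   13
12  Thu       2    bike   21
group by day, max of tip:
day
Mon    20
Sun    14
Thu    24
Name: tip, dtype: int64
Then the label with the smallest value: Sun

Sun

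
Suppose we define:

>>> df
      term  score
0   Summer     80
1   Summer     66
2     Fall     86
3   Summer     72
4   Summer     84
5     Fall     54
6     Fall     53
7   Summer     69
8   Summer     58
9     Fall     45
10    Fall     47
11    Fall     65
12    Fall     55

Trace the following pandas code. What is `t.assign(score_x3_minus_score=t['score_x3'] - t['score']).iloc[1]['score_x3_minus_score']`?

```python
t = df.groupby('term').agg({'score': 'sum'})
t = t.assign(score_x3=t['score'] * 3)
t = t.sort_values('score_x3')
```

group by term, sum of score:
        score
term         
Fall      405
Summer    429
add column score_x3 = t['score'] * 3:
        score  score_x3
term                   
Fall      405      1215
Summer    429      1287
sort by score_x3:
        score  score_x3
term                   
Fall      405      1215
Summer    429      1287
add column score_x3_minus_score = t['score_x3'] - t['score']:
        score  score_x3  score_x3_minus_score
term                                         
Fall      405      1215                   810
Summer    429      1287                   858

858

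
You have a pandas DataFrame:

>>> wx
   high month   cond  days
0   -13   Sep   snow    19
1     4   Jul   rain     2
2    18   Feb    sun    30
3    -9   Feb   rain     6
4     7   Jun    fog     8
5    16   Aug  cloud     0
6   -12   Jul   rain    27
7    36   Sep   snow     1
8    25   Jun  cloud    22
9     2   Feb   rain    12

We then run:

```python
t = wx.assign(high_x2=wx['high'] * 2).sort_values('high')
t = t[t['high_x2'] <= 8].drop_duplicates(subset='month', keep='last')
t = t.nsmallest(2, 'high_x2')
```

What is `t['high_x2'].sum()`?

-22

add column high_x2 = wx['high'] * 2:
   high month   cond  days  high_x2
0   -13   Sep   snow    19      -26
1     4   Jul   rain     2        8
2    18   Feb    sun    30       36
3    -9   Feb   rain     6      -18
4     7   Jun    fog     8       14
5    16   Aug  cloud     0       32
6   -12   Jul   rain    27      -24
7    36   Sep   snow     1       72
8    25   Jun  cloud    22       50
9     2   Feb   rain    12        4
sort by high:
   high month   cond  days  high_x2
0   -13   Sep   snow    19      -26
6   -12   Jul   rain    27      -24
3    -9   Feb   rain     6      -18
9     2   Feb   rain    12        4
1     4   Jul   rain     2        8
4     7   Jun    fog     8       14
5    16   Aug  cloud     0       32
2    18   Feb    sun    30       36
8    25   Jun  cloud    22       50
7    36   Sep   snow     1       72
filter rows where high_x2 <= 8:
   high month  cond  days  high_x2
0   -13   Sep  snow    19      -26
6   -12   Jul  rain    27      -24
3    -9   Feb  rain     6      -18
9     2   Feb  rain    12        4
1     4   Jul  rain     2        8
drop duplicate month (keep=last):
   high month  cond  days  high_x2
0   -13   Sep  snow    19      -26
9     2   Feb  rain    12        4
1     4   Jul  rain     2        8
take 2 rows with smallest high_x2:
   high month  cond  days  high_x2
0   -13   Sep  snow    19      -26
9     2   Feb  rain    12        4
Then the sum of column 'high_x2': -22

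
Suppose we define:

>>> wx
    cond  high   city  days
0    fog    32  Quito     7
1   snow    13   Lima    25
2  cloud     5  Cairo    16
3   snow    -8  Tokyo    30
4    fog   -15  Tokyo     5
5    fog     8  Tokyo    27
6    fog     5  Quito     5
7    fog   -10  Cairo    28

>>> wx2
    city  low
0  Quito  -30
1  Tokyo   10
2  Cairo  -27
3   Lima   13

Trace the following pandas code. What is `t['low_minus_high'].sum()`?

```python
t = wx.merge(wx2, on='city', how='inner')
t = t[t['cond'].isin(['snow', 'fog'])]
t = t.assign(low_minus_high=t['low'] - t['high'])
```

-69

merge on 'city' (how='inner') → 8 rows:
    cond  high   city  days  low
0    fog    32  Quito     7  -30
1   snow    13   Lima    25   13
2  cloud     5  Cairo    16  -27
3   snow    -8  Tokyo    30   10
4    fog   -15  Tokyo     5   10
5    fog     8  Tokyo    27   10
6    fog     5  Quito     5  -30
7    fog   -10  Cairo    28  -27
filter rows where cond in ['snow', 'fog']:
   cond  high   city  days  low
0   fog    32  Quito     7  -30
1  snow    13   Lima    25   13
3  snow    -8  Tokyo    30   10
4   fog   -15  Tokyo     5   10
5   fog     8  Tokyo    27   10
6   fog     5  Quito     5  -30
7   fog   -10  Cairo    28  -27
add column low_minus_high = t['low'] - t['high']:
   cond  high   city  days  low  low_minus_high
0   fog    32  Quito     7  -30             -62
1  snow    13   Lima    25   13               0
3  snow    -8  Tokyo    30   10              18
4   fog   -15  Tokyo     5   10              25
5   fog     8  Tokyo    27   10               2
6   fog     5  Quito     5  -30             -35
7   fog   -10  Cairo    28  -27             -17
Taking the sum of column 'low_minus_high' gives -69.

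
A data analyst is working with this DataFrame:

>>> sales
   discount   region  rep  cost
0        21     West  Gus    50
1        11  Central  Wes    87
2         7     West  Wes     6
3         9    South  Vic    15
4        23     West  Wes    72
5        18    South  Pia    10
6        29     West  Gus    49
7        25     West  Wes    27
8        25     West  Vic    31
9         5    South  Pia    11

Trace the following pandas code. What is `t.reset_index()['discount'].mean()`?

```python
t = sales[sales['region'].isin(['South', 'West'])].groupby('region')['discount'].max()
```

filter rows where region in ['South', 'West']:
   discount region  rep  cost
0        21   West  Gus    50
2         7   West  Wes     6
3         9  South  Vic    15
4        23   West  Wes    72
5        18  South  Pia    10
6        29   West  Gus    49
7        25   West  Wes    27
8        25   West  Vic    31
9         5  South  Pia    11
group by region, max of discount:
region
South    18
West     29
Name: discount, dtype: int64
reset_index():
  region  discount
0  South        18
1   West        29

23.5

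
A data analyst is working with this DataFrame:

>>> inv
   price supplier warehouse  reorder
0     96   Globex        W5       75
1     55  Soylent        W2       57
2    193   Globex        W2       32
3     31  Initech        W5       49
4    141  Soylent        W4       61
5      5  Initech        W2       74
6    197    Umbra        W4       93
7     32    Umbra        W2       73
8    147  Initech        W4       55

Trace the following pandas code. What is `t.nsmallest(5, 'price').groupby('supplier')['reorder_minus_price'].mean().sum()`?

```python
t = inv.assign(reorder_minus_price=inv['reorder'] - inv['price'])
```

add column reorder_minus_price = inv['reorder'] - inv['price']:
   price supplier warehouse  reorder  reorder_minus_price
0     96   Globex        W5       75                  -21
1     55  Soylent        W2       57                    2
2    193   Globex        W2       32                 -161
3     31  Initech        W5       49                   18
4    141  Soylent        W4       61                  -80
5      5  Initech        W2       74                   69
6    197    Umbra        W4       93                 -104
7     32    Umbra        W2       73                   41
8    147  Initech        W4       55                  -92
take 5 rows with smallest price:
   price supplier warehouse  reorder  reorder_minus_price
5      5  Initech        W2       74                   69
3     31  Initech        W5       49                   18
7     32    Umbra        W2       73                   41
1     55  Soylent        W2       57                    2
0     96   Globex        W5       75                  -21
group by supplier, mean of reorder_minus_price:
supplier
Globex    -21.0
Initech    43.5
Soylent     2.0
Umbra      41.0
Name: reorder_minus_price, dtype: float64
Then the sum of the resulting series: 65.5

65.5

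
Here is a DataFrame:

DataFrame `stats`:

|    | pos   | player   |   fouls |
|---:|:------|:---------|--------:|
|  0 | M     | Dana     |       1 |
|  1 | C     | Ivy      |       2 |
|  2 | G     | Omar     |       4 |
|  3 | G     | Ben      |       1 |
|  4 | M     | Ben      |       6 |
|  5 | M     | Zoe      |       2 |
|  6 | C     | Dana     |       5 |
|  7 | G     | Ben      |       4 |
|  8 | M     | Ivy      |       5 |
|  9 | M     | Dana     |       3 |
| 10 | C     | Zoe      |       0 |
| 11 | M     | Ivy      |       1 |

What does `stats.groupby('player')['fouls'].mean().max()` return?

4.0

group by player, mean of fouls:
player
Ben     3.666667
Dana    3.000000
Ivy     2.666667
Omar    4.000000
Zoe     1.000000
Name: fouls, dtype: float64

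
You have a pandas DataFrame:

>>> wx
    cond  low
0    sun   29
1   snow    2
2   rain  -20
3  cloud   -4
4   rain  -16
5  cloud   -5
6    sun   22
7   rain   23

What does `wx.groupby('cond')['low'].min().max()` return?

group by cond, min of low:
cond
cloud    -5
rain    -20
snow      2
sun      22
Name: low, dtype: int64
Then the max of the resulting series: 22

22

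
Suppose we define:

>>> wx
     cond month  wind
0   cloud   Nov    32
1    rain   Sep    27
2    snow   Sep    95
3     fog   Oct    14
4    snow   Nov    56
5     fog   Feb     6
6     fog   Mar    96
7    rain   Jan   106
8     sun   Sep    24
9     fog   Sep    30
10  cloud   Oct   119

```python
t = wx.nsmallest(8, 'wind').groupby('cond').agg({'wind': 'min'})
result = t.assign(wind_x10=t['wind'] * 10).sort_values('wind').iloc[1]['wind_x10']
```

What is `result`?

take 8 rows with smallest wind:
    cond month  wind
5    fog   Feb     6
3    fog   Oct    14
8    sun   Sep    24
1   rain   Sep    27
9    fog   Sep    30
0  cloud   Nov    32
4   snow   Nov    56
2   snow   Sep    95
group by cond, min of wind:
       wind
cond       
cloud    32
fog       6
rain     27
snow     56
sun      24
add column wind_x10 = t['wind'] * 10:
       wind  wind_x10
cond                 
cloud    32       320
fog       6        60
rain     27       270
snow     56       560
sun      24       240
sort by wind:
       wind  wind_x10
cond                 
fog       6        60
sun      24       240
rain     27       270
cloud    32       320
snow     56       560
Taking the value at position 1, column 'wind_x10' gives 240.

240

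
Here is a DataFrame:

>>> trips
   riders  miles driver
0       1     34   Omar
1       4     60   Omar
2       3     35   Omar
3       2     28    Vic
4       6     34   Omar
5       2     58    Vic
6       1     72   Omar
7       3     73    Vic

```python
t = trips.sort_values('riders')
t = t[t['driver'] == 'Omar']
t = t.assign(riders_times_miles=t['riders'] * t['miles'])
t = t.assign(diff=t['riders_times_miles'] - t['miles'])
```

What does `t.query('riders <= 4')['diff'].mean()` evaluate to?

sort by riders:
   riders  miles driver
0       1     34   Omar
6       1     72   Omar
3       2     28    Vic
5       2     58    Vic
2       3     35   Omar
7       3     73    Vic
1       4     60   Omar
4       6     34   Omar
filter rows where driver == 'Omar':
   riders  miles driver
0       1     34   Omar
6       1     72   Omar
2       3     35   Omar
1       4     60   Omar
4       6     34   Omar
add column riders_times_miles = t['riders'] * t['miles']:
   riders  miles driver  riders_times_miles
0       1     34   Omar                  34
6       1     72   Omar                  72
2       3     35   Omar                 105
1       4     60   Omar                 240
4       6     34   Omar                 204
add column diff = t['riders_times_miles'] - t['miles']:
   riders  miles driver  riders_times_miles  diff
0       1     34   Omar                  34     0
6       1     72   Omar                  72     0
2       3     35   Omar                 105    70
1       4     60   Omar                 240   180
4       6     34   Omar                 204   170
filter rows where riders <= 4:
   riders  miles driver  riders_times_miles  diff
0       1     34   Omar                  34     0
6       1     72   Omar                  72     0
2       3     35   Omar                 105    70
1       4     60   Omar                 240   180
The mean of column 'diff' is 62.5.

62.5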